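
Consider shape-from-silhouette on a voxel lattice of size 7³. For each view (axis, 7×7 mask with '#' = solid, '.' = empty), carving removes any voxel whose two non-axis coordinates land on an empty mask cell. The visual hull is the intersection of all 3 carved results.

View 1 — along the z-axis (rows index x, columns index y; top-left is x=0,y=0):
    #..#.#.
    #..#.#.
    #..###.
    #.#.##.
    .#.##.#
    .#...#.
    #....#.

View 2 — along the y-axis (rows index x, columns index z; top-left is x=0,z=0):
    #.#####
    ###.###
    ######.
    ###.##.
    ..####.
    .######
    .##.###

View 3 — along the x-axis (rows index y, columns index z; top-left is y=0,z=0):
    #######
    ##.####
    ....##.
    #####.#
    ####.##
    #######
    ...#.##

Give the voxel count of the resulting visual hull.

full grid |V| = 343
step 1: project along z, AND mask (22/49) → |grid| = 154
step 2: project along y, AND mask (38/49) → |grid| = 118
step 3: project along x, AND mask (37/49) → |grid| = 104

|visual hull| = 104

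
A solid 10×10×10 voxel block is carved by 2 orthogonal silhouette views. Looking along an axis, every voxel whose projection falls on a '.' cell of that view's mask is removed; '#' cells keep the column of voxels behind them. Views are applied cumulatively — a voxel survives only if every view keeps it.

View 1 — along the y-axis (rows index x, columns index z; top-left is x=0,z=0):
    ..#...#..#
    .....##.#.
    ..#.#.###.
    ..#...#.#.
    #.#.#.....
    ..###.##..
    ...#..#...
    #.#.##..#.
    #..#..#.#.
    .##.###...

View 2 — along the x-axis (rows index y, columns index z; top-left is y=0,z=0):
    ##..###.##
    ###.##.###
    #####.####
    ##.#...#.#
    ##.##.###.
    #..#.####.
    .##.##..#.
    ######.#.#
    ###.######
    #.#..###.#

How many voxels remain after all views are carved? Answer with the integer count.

initial block: 10^3 = 1000
  1. axis=1 (XZ plane), |mask|=38  ⇒  voxels=380
  2. axis=0 (YZ plane), |mask|=70  ⇒  voxels=254

remaining voxels: 254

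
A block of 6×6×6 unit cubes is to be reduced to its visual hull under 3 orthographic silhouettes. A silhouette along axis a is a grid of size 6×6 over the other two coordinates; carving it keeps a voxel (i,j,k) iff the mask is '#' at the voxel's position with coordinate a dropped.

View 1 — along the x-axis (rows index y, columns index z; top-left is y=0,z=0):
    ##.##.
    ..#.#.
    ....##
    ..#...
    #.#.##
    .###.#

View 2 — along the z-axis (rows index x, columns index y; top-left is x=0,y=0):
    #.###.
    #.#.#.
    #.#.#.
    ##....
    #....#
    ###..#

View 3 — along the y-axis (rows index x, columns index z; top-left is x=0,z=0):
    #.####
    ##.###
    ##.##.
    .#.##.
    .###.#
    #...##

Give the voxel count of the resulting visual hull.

full grid |V| = 216
[1] x-view keeps 17 columns → grid now 102
[2] z-view keeps 18 columns → grid now 57
[3] y-view keeps 24 columns → grid now 42

voxel count = 42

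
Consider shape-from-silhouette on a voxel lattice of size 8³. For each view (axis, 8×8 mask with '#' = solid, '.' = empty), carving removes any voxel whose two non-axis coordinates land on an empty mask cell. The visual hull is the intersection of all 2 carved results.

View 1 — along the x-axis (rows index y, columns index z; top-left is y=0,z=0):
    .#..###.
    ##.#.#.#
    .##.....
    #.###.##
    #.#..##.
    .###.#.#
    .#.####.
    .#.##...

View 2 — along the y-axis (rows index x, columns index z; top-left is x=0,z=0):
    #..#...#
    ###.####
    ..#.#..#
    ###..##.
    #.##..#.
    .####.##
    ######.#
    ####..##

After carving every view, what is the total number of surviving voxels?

start: 8×8×8 = 512 voxels
V1 x: intersect with YZ mask (34 set) -- 272 left
V2 y: intersect with XZ mask (41 set) -- 170 left

|visual hull| = 170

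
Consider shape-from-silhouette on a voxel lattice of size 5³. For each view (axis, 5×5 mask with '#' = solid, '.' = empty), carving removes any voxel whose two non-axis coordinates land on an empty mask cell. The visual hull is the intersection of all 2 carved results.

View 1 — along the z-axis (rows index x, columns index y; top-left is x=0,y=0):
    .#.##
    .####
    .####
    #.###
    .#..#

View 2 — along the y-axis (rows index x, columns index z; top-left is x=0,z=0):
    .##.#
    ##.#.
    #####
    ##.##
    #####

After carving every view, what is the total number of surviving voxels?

full grid |V| = 125
[1] z-view keeps 17 columns → grid now 85
[2] y-view keeps 20 columns → grid now 67

67 voxels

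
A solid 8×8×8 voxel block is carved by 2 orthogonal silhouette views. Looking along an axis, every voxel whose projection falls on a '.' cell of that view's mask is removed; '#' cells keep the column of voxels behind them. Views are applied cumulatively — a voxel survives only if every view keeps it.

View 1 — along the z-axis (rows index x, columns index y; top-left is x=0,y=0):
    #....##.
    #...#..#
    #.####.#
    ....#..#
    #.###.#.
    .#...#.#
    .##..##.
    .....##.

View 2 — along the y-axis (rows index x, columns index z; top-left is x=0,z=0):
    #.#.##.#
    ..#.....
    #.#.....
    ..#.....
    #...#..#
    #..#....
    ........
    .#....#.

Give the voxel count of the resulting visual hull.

full grid |V| = 512
  1. axis=2 (XY plane), |mask|=28  ⇒  voxels=224
  2. axis=1 (XZ plane), |mask|=16  ⇒  voxels=57

57 voxels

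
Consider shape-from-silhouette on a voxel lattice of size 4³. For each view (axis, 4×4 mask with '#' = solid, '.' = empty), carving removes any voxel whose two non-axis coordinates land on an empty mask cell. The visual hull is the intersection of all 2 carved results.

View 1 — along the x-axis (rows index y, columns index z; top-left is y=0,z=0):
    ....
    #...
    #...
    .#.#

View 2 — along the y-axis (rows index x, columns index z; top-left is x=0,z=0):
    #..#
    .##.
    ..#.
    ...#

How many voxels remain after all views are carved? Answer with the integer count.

initial block: 4^3 = 64
after view 1 [x-axis, 4 of 16 cells solid] → remaining = 16
after view 2 [y-axis, 6 of 16 cells solid] → remaining = 5

voxel count = 5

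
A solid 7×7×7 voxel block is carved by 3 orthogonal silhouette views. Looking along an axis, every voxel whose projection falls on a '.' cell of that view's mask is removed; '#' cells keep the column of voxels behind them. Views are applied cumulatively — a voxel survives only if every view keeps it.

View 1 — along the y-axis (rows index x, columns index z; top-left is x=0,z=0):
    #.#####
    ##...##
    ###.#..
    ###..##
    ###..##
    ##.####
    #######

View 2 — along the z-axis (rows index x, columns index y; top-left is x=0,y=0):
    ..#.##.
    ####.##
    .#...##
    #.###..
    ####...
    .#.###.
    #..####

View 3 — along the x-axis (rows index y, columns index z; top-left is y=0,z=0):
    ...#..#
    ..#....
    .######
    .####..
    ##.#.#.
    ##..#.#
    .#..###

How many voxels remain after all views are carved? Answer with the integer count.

initial block: 7^3 = 343
  1. axis=1 (XZ plane), |mask|=37  ⇒  voxels=259
  2. axis=2 (XY plane), |mask|=29  ⇒  voxels=153
  3. axis=0 (YZ plane), |mask|=25  ⇒  voxels=75

remaining voxels: 75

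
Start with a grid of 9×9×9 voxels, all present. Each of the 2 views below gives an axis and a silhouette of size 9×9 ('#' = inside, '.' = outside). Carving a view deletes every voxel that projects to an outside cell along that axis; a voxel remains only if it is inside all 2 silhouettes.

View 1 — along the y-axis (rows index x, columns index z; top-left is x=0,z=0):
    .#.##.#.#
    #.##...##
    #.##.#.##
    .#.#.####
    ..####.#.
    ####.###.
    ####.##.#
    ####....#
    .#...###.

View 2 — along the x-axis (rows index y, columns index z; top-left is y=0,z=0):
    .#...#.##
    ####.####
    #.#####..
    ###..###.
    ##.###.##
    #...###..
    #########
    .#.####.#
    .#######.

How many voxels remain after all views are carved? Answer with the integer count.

before carving: 729 voxels (9×9×9)
V1 y: intersect with XZ mask (50 set) -- 450 left
V2 x: intersect with YZ mask (57 set) -- 317 left

|visual hull| = 317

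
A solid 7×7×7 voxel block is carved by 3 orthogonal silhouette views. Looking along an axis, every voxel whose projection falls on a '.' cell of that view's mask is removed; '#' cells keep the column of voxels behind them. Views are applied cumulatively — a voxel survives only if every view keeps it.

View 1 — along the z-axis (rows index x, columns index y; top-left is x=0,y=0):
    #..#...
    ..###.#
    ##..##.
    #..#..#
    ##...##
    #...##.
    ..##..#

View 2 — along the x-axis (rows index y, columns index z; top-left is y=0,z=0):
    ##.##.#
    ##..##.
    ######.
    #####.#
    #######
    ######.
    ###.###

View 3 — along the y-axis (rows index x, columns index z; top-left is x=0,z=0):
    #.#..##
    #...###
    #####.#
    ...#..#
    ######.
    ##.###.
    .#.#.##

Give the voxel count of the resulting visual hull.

full grid |V| = 343
after view 1 [z-axis, 23 of 49 cells solid] → remaining = 161
after view 2 [x-axis, 40 of 49 cells solid] → remaining = 132
after view 3 [y-axis, 31 of 49 cells solid] → remaining = 85

|visual hull| = 85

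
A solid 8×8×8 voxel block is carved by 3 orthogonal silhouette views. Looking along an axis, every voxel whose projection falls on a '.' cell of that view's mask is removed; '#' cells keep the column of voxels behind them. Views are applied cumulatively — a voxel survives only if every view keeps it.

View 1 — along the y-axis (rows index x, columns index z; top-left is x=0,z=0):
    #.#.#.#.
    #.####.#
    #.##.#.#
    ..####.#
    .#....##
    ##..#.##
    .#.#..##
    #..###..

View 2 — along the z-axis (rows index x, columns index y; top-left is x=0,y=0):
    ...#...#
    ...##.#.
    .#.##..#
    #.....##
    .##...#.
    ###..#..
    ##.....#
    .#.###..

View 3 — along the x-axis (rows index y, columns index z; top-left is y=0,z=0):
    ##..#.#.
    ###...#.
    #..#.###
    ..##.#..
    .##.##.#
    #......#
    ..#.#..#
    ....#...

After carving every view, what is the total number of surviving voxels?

|visual hull| = 52

before carving: 512 voxels (8×8×8)
V1 y: intersect with XZ mask (36 set) -- 288 left
V2 z: intersect with XY mask (26 set) -- 118 left
V3 x: intersect with YZ mask (27 set) -- 52 left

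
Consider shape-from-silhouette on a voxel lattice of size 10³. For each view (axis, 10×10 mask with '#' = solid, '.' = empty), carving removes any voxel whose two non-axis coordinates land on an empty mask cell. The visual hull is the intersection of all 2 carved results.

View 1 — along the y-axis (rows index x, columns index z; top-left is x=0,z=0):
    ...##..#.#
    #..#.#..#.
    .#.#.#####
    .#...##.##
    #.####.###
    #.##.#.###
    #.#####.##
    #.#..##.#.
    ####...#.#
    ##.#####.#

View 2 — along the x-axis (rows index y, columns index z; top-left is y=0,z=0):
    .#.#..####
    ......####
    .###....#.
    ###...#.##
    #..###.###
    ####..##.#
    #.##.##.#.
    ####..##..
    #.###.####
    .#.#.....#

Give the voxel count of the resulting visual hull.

|visual hull| = 360

full grid |V| = 1000
carve view 1 (along y, XZ-mask fill 62/100): 620 voxels remain
carve view 2 (along x, YZ-mask fill 57/100): 360 voxels remain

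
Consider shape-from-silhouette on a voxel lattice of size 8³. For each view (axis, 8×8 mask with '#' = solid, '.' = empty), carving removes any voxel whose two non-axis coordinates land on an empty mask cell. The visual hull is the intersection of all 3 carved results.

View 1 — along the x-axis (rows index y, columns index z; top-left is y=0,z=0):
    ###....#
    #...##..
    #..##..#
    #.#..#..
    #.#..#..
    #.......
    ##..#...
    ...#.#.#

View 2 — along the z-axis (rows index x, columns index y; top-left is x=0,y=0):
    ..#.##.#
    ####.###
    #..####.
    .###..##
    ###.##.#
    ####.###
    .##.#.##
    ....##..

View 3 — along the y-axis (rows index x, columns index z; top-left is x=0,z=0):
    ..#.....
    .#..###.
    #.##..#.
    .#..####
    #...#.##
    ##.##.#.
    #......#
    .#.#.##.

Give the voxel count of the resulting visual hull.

before carving: 512 voxels (8×8×8)
V1 x: intersect with YZ mask (24 set) -- 192 left
V2 z: intersect with XY mask (41 set) -- 121 left
V3 y: intersect with XZ mask (29 set) -- 56 left

remaining voxels: 56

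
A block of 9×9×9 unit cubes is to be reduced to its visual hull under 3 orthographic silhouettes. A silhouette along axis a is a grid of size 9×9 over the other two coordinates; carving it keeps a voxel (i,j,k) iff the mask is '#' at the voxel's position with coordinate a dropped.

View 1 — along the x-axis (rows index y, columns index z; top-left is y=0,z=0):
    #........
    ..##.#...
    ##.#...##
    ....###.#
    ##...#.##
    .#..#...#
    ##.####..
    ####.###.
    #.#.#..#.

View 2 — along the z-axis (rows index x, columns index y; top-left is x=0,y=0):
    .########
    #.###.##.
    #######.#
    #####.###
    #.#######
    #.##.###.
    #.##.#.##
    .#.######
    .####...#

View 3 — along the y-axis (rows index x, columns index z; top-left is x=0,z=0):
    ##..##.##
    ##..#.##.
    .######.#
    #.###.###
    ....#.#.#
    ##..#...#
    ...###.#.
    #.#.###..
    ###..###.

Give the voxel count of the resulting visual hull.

start: 9×9×9 = 729 voxels
  1. axis=0 (YZ plane), |mask|=38  ⇒  voxels=342
  2. axis=2 (XY plane), |mask|=62  ⇒  voxels=269
  3. axis=1 (XZ plane), |mask|=47  ⇒  voxels=161

remaining voxels: 161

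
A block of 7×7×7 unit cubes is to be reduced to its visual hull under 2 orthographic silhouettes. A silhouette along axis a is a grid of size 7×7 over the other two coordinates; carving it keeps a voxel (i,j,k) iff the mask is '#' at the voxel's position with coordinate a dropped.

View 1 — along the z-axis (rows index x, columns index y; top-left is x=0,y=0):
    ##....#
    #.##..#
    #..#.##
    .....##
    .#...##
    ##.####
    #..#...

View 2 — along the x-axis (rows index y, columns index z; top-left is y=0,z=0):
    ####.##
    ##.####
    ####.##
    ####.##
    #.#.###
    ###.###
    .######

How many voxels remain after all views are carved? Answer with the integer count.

remaining voxels: 143

start: 7×7×7 = 343 voxels
V1 z: intersect with XY mask (24 set) -- 168 left
V2 x: intersect with YZ mask (41 set) -- 143 left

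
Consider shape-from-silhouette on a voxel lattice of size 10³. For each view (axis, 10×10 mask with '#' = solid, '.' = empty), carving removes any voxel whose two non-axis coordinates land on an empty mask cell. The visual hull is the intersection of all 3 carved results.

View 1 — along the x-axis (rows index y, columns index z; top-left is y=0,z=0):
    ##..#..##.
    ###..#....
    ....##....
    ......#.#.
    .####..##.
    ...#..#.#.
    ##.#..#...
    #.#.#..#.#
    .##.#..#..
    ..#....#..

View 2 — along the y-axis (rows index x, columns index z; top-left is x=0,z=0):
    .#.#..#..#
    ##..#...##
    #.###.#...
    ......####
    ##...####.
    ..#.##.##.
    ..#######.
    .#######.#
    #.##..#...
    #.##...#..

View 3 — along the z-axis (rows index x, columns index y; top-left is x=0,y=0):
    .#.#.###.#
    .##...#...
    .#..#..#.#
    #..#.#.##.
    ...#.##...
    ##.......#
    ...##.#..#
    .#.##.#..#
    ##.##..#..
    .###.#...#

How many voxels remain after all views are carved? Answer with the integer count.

voxel count = 83

initial block: 10^3 = 1000
V1 x: intersect with YZ mask (37 set) -- 370 left
V2 y: intersect with XZ mask (52 set) -- 196 left
V3 z: intersect with XY mask (43 set) -- 83 left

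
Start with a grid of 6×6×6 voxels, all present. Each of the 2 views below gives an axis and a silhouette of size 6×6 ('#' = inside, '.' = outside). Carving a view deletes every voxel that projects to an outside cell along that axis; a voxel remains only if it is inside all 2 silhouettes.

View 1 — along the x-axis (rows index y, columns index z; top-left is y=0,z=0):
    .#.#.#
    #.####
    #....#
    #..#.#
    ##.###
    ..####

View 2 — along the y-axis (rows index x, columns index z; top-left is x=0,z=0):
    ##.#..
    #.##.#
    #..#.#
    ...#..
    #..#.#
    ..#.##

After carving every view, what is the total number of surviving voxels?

voxel count = 74

initial block: 6^3 = 216
[1] x-view keeps 22 columns → grid now 132
[2] y-view keeps 17 columns → grid now 74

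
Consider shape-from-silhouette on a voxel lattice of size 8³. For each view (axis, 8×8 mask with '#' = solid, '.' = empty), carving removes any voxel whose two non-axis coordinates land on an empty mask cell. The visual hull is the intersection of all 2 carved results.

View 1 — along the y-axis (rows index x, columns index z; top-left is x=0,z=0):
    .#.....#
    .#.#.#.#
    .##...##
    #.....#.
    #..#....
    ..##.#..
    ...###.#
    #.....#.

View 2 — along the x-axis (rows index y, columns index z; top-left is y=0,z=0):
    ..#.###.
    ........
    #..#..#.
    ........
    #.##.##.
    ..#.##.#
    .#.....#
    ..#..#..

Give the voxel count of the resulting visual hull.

initial block: 8^3 = 512
V1 y: intersect with XZ mask (23 set) -- 184 left
V2 x: intersect with YZ mask (20 set) -- 56 left

|visual hull| = 56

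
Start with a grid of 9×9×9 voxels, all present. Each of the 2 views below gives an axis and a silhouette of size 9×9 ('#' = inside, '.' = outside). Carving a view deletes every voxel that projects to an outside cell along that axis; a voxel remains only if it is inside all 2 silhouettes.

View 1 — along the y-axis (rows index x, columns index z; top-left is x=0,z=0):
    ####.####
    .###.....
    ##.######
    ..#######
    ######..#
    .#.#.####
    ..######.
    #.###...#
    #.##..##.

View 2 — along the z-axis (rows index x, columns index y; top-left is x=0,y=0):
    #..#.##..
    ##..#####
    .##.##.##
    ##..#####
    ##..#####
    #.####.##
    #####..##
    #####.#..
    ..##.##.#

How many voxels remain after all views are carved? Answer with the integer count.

full grid |V| = 729
after view 1 [y-axis, 55 of 81 cells solid] → remaining = 495
after view 2 [z-axis, 56 of 81 cells solid] → remaining = 338

|visual hull| = 338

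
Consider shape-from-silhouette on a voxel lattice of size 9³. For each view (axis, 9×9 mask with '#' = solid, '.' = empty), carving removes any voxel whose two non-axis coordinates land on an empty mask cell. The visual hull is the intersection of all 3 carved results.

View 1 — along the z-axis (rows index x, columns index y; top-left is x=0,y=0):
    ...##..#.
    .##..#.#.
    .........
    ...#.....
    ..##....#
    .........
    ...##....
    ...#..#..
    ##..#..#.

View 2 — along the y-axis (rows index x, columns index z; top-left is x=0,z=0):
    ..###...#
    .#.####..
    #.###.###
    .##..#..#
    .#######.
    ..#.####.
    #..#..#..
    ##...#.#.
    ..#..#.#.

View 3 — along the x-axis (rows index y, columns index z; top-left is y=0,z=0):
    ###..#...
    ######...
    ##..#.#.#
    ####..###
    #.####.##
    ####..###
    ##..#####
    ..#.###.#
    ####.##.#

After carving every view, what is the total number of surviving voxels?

full grid |V| = 729
step 1: project along z, AND mask (19/81) → |grid| = 171
step 2: project along y, AND mask (42/81) → |grid| = 83
step 3: project along x, AND mask (55/81) → |grid| = 60

60 voxels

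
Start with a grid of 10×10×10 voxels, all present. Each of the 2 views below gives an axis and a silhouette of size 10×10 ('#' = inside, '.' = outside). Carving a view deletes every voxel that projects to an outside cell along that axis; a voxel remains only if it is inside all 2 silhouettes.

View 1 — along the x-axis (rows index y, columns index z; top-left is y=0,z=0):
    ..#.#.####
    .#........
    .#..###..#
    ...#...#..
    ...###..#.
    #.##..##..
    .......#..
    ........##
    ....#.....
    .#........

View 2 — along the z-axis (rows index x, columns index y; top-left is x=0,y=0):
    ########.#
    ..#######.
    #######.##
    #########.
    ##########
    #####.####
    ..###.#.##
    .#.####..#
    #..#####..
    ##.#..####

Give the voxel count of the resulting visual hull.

before carving: 1000 voxels (10×10×10)
step 1: project along x, AND mask (28/100) → |grid| = 280
step 2: project along z, AND mask (78/100) → |grid| = 213

|visual hull| = 213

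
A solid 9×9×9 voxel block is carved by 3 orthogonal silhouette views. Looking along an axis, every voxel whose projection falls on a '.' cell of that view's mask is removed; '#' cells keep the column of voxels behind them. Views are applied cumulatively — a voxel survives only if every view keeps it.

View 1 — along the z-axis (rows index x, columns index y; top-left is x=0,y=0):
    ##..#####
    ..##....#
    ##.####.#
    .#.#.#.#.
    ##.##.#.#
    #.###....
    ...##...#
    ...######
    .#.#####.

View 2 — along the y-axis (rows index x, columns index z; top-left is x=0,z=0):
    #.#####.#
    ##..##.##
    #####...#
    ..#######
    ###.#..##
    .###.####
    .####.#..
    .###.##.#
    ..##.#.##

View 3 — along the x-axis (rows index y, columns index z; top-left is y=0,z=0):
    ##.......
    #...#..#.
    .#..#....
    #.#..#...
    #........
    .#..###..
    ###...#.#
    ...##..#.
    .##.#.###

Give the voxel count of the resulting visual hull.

remaining voxels: 100

before carving: 729 voxels (9×9×9)
step 1: project along z, AND mask (46/81) → |grid| = 414
step 2: project along y, AND mask (55/81) → |grid| = 282
step 3: project along x, AND mask (29/81) → |grid| = 100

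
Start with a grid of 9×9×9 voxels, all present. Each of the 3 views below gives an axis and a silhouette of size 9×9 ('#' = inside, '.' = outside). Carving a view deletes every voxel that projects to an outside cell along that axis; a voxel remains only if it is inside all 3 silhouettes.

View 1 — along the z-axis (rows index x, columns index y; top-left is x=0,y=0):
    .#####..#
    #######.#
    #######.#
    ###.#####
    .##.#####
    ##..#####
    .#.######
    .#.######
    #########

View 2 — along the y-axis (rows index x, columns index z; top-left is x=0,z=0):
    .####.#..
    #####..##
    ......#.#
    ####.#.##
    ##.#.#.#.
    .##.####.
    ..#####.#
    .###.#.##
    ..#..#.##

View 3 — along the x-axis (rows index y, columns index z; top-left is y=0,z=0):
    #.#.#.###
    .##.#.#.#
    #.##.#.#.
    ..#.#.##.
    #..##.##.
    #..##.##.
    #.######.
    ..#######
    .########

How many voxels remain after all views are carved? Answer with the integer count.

initial block: 9^3 = 729
carve view 1 (along z, XY-mask fill 67/81): 603 voxels remain
carve view 2 (along y, XZ-mask fill 48/81): 355 voxels remain
carve view 3 (along x, YZ-mask fill 52/81): 228 voxels remain

voxel count = 228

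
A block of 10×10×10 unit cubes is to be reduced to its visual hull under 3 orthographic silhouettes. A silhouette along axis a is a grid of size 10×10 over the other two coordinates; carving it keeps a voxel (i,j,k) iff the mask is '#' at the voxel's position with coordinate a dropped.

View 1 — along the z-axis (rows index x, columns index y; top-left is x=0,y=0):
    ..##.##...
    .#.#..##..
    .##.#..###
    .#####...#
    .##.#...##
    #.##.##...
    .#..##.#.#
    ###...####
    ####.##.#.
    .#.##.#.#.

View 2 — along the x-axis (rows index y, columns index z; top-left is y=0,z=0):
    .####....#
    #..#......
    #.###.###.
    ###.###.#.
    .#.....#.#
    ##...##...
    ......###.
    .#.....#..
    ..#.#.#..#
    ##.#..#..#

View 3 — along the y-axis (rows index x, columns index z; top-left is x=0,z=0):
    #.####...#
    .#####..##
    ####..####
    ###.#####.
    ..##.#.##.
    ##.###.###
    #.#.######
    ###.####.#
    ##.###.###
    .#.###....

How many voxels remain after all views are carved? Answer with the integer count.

start: 10×10×10 = 1000 voxels
[1] z-view keeps 54 columns → grid now 540
[2] x-view keeps 42 columns → grid now 228
[3] y-view keeps 70 columns → grid now 150

voxel count = 150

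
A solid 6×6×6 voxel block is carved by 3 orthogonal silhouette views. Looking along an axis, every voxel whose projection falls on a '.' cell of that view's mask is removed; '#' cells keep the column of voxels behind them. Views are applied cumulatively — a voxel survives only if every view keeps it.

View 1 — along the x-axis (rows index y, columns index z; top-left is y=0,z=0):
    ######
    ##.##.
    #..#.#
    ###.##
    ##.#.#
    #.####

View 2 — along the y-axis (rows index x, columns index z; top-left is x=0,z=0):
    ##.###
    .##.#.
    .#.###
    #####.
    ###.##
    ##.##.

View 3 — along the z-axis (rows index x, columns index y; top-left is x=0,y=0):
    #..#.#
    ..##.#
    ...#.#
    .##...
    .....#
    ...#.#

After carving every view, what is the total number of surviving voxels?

start: 6×6×6 = 216 voxels
step 1: project along x, AND mask (27/36) → |grid| = 162
step 2: project along y, AND mask (26/36) → |grid| = 116
step 3: project along z, AND mask (13/36) → |grid| = 40

voxel count = 40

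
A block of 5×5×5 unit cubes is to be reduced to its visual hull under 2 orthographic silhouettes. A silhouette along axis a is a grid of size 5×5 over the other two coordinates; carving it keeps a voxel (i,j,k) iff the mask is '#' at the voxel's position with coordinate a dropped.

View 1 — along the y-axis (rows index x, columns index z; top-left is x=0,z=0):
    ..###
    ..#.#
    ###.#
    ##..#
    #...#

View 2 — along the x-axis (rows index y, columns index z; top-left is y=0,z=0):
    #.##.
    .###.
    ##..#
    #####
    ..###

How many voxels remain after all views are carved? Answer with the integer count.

before carving: 125 voxels (5×5×5)
  1. axis=1 (XZ plane), |mask|=14  ⇒  voxels=70
  2. axis=0 (YZ plane), |mask|=17  ⇒  voxels=46

46 voxels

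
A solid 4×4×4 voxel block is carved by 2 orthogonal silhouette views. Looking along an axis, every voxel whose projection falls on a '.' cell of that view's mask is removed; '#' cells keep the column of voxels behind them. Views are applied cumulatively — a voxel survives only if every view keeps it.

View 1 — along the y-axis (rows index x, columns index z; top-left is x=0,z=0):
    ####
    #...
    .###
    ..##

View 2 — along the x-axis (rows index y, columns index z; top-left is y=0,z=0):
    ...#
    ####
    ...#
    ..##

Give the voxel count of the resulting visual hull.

initial block: 4^3 = 64
step 1: project along y, AND mask (10/16) → |grid| = 40
step 2: project along x, AND mask (8/16) → |grid| = 22

voxel count = 22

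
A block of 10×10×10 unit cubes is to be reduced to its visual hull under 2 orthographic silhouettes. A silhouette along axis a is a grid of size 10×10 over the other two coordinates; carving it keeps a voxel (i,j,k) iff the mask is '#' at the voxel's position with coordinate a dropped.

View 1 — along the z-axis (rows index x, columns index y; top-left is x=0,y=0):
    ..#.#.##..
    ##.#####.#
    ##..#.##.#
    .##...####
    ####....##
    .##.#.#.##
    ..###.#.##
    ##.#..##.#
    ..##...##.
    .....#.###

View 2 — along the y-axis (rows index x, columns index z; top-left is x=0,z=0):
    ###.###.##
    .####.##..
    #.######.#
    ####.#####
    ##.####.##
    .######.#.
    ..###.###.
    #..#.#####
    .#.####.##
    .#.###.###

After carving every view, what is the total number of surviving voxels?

voxel count = 406

initial block: 10^3 = 1000
after view 1 [z-axis, 56 of 100 cells solid] → remaining = 560
after view 2 [y-axis, 73 of 100 cells solid] → remaining = 406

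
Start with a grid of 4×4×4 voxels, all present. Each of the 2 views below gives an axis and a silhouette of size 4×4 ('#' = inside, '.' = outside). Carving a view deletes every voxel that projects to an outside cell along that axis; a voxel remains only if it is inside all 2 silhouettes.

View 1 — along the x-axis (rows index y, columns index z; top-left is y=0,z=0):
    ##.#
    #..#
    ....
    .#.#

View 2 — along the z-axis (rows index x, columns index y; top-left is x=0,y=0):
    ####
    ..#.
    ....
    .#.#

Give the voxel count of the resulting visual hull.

voxel count = 11

start: 4×4×4 = 64 voxels
[1] x-view keeps 7 columns → grid now 28
[2] z-view keeps 7 columns → grid now 11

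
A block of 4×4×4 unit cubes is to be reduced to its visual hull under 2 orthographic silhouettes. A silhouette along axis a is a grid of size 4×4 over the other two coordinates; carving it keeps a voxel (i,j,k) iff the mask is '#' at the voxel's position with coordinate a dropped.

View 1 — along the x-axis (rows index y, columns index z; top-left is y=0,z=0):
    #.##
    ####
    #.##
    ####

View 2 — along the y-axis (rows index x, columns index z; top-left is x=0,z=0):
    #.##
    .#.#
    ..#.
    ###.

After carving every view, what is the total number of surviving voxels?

32 voxels

before carving: 64 voxels (4×4×4)
[1] x-view keeps 14 columns → grid now 56
[2] y-view keeps 9 columns → grid now 32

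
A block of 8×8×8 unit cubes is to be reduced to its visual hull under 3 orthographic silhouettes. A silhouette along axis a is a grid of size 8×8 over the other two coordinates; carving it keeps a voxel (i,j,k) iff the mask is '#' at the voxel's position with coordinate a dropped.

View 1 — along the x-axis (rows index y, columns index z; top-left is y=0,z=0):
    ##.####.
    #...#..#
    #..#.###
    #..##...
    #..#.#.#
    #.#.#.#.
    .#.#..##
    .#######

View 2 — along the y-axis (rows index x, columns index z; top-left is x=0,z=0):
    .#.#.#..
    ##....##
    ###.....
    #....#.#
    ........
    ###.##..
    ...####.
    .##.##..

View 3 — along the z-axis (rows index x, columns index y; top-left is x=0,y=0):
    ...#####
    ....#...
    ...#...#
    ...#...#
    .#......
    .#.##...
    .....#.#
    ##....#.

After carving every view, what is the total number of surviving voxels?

full grid |V| = 512
after view 1 [x-axis, 36 of 64 cells solid] → remaining = 288
after view 2 [y-axis, 26 of 64 cells solid] → remaining = 112
after view 3 [z-axis, 19 of 64 cells solid] → remaining = 33

33 voxels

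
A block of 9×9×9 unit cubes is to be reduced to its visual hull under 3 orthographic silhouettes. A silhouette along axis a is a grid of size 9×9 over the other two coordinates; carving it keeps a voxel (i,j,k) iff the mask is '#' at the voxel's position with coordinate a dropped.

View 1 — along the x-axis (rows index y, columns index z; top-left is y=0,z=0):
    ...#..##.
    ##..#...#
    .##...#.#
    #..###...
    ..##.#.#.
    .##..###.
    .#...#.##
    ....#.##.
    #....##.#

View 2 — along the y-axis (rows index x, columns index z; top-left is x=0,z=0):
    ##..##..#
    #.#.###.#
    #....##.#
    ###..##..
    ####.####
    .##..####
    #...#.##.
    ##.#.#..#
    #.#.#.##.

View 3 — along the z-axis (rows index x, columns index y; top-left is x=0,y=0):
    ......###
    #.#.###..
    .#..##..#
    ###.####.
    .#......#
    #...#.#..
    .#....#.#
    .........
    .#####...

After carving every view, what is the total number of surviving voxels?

start: 9×9×9 = 729 voxels
after view 1 [x-axis, 35 of 81 cells solid] → remaining = 315
after view 2 [y-axis, 48 of 81 cells solid] → remaining = 191
after view 3 [z-axis, 32 of 81 cells solid] → remaining = 74

remaining voxels: 74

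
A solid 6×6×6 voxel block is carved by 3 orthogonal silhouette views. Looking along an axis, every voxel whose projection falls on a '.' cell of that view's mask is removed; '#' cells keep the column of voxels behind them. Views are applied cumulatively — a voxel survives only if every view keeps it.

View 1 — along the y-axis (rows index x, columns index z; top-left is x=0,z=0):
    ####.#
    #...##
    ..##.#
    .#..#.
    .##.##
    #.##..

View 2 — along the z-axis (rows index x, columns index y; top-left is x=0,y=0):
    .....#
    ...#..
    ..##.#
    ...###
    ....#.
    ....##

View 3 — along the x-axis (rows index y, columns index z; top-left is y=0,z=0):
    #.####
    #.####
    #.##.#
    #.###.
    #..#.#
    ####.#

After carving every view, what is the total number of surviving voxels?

|visual hull| = 23

initial block: 6^3 = 216
[1] y-view keeps 20 columns → grid now 120
[2] z-view keeps 11 columns → grid now 33
[3] x-view keeps 26 columns → grid now 23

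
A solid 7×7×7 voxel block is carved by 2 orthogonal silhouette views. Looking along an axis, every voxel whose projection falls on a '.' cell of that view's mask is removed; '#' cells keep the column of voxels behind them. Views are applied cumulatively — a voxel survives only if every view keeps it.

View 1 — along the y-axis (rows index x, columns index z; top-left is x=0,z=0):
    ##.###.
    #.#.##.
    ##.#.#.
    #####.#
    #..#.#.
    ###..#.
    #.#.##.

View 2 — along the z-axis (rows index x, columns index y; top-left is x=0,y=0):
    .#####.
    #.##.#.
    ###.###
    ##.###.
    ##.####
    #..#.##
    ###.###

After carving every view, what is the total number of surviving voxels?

full grid |V| = 343
after view 1 [y-axis, 30 of 49 cells solid] → remaining = 210
after view 2 [z-axis, 36 of 49 cells solid] → remaining = 153

153 voxels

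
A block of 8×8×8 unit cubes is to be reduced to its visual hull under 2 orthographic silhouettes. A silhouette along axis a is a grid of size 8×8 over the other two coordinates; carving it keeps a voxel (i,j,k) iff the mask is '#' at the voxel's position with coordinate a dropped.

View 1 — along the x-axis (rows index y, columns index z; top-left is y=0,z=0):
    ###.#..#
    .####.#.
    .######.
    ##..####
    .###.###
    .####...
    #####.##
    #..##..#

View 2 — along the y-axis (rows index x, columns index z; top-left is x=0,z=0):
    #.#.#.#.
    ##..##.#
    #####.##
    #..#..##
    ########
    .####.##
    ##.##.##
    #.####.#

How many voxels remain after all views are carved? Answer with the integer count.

start: 8×8×8 = 512 voxels
carve view 1 (along x, YZ-mask fill 43/64): 344 voxels remain
carve view 2 (along y, XZ-mask fill 46/64): 252 voxels remain

voxel count = 252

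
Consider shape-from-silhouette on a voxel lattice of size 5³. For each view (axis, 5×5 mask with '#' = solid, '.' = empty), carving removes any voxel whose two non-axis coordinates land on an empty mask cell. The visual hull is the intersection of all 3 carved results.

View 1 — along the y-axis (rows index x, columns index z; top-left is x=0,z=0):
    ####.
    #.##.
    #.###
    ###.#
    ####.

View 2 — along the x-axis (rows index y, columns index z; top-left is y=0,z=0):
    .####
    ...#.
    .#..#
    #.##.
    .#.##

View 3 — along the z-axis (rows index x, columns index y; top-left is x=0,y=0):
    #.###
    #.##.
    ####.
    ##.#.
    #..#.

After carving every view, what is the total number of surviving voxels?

full grid |V| = 125
after view 1 [y-axis, 19 of 25 cells solid] → remaining = 95
after view 2 [x-axis, 13 of 25 cells solid] → remaining = 46
after view 3 [z-axis, 16 of 25 cells solid] → remaining = 33

remaining voxels: 33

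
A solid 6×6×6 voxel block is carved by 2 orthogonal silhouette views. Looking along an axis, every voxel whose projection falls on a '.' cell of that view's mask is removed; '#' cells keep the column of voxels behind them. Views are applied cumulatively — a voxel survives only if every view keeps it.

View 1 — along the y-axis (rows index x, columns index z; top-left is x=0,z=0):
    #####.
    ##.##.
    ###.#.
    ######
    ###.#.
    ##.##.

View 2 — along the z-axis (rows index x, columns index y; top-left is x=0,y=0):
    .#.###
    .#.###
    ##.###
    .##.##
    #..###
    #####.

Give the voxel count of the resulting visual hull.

116 voxels

initial block: 6^3 = 216
after view 1 [y-axis, 27 of 36 cells solid] → remaining = 162
after view 2 [z-axis, 26 of 36 cells solid] → remaining = 116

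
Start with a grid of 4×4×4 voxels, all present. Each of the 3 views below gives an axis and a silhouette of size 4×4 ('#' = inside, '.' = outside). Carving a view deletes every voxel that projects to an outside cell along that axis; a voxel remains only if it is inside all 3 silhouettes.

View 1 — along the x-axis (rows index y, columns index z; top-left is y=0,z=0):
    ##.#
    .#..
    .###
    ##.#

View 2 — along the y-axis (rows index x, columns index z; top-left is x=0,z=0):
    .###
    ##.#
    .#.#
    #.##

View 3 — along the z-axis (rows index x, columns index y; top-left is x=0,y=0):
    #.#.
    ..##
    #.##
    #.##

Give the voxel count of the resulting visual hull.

remaining voxels: 22

full grid |V| = 64
after view 1 [x-axis, 10 of 16 cells solid] → remaining = 40
after view 2 [y-axis, 11 of 16 cells solid] → remaining = 30
after view 3 [z-axis, 10 of 16 cells solid] → remaining = 22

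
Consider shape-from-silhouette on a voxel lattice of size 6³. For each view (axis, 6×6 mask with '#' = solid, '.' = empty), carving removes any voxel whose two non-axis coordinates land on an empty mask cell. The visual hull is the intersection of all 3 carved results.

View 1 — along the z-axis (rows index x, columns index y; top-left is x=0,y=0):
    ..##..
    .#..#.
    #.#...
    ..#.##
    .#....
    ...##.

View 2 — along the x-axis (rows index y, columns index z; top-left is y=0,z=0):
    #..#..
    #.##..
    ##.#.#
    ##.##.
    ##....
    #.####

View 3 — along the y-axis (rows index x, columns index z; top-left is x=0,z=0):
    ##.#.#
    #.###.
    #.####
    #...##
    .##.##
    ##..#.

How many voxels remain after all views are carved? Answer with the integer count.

start: 6×6×6 = 216 voxels
carve view 1 (along z, XY-mask fill 12/36): 72 voxels remain
carve view 2 (along x, YZ-mask fill 20/36): 39 voxels remain
carve view 3 (along y, XZ-mask fill 23/36): 28 voxels remain

remaining voxels: 28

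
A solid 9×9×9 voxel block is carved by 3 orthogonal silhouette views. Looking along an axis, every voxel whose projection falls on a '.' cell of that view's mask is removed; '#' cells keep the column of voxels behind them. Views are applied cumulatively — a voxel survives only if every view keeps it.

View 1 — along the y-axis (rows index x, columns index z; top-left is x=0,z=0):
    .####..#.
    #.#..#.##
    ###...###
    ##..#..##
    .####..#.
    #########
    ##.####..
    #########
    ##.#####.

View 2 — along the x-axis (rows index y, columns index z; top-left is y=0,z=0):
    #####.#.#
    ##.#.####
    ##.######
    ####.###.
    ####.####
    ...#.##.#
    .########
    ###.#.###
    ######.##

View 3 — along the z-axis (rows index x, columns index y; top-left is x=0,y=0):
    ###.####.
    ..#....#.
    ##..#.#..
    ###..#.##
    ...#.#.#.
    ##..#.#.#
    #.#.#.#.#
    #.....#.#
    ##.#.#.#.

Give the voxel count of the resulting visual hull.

|visual hull| = 199

initial block: 9^3 = 729
  1. axis=1 (XZ plane), |mask|=57  ⇒  voxels=513
  2. axis=0 (YZ plane), |mask|=64  ⇒  voxels=403
  3. axis=2 (XY plane), |mask|=40  ⇒  voxels=199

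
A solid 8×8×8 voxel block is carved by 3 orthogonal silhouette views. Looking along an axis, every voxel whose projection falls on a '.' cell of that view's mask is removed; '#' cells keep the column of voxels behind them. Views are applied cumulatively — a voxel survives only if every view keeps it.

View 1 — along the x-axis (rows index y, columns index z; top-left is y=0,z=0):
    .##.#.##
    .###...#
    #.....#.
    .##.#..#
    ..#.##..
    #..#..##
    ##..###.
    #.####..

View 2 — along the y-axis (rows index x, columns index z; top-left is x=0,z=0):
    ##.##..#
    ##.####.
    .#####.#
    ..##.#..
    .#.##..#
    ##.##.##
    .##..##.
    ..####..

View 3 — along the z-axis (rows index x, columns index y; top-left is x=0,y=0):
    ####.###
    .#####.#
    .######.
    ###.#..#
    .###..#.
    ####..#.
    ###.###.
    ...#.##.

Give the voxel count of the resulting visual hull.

initial block: 8^3 = 512
  1. axis=0 (YZ plane), |mask|=32  ⇒  voxels=256
  2. axis=1 (XZ plane), |mask|=38  ⇒  voxels=150
  3. axis=2 (XY plane), |mask|=42  ⇒  voxels=99

|visual hull| = 99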